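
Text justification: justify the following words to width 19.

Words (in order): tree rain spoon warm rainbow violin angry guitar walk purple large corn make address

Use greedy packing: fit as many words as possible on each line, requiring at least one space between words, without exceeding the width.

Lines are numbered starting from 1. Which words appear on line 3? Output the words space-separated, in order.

Answer: angry guitar walk

Derivation:
Line 1: ['tree', 'rain', 'spoon'] (min_width=15, slack=4)
Line 2: ['warm', 'rainbow', 'violin'] (min_width=19, slack=0)
Line 3: ['angry', 'guitar', 'walk'] (min_width=17, slack=2)
Line 4: ['purple', 'large', 'corn'] (min_width=17, slack=2)
Line 5: ['make', 'address'] (min_width=12, slack=7)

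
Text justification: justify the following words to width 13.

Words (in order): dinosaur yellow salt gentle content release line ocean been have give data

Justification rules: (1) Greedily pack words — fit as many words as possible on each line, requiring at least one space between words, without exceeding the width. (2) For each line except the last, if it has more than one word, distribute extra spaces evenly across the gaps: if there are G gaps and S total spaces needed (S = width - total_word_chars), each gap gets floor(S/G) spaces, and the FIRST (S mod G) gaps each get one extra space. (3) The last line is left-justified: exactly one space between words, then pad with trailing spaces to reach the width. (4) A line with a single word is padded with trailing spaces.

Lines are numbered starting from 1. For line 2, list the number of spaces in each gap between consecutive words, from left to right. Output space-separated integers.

Line 1: ['dinosaur'] (min_width=8, slack=5)
Line 2: ['yellow', 'salt'] (min_width=11, slack=2)
Line 3: ['gentle'] (min_width=6, slack=7)
Line 4: ['content'] (min_width=7, slack=6)
Line 5: ['release', 'line'] (min_width=12, slack=1)
Line 6: ['ocean', 'been'] (min_width=10, slack=3)
Line 7: ['have', 'give'] (min_width=9, slack=4)
Line 8: ['data'] (min_width=4, slack=9)

Answer: 3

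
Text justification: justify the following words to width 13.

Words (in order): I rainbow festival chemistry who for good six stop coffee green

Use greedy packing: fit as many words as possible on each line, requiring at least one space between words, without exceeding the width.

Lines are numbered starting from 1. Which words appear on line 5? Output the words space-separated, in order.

Line 1: ['I', 'rainbow'] (min_width=9, slack=4)
Line 2: ['festival'] (min_width=8, slack=5)
Line 3: ['chemistry', 'who'] (min_width=13, slack=0)
Line 4: ['for', 'good', 'six'] (min_width=12, slack=1)
Line 5: ['stop', 'coffee'] (min_width=11, slack=2)
Line 6: ['green'] (min_width=5, slack=8)

Answer: stop coffee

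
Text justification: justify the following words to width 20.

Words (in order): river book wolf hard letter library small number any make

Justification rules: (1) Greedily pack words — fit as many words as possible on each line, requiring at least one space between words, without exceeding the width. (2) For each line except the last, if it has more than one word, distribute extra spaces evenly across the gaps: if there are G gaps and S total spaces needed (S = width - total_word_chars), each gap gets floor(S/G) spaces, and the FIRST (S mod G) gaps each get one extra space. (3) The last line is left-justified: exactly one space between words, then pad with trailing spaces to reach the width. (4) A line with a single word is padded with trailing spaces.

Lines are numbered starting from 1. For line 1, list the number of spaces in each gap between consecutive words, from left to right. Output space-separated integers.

Answer: 1 1 1

Derivation:
Line 1: ['river', 'book', 'wolf', 'hard'] (min_width=20, slack=0)
Line 2: ['letter', 'library', 'small'] (min_width=20, slack=0)
Line 3: ['number', 'any', 'make'] (min_width=15, slack=5)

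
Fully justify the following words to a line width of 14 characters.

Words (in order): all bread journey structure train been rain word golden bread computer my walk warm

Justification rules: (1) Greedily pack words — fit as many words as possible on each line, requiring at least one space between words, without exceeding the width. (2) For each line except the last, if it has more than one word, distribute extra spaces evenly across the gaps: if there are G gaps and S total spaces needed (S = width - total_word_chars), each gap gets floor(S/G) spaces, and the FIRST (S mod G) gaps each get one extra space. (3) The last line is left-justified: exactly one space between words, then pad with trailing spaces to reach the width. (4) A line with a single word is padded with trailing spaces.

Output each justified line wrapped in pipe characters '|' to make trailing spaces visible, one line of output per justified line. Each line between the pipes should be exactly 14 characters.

Answer: |all      bread|
|journey       |
|structure     |
|train     been|
|rain      word|
|golden   bread|
|computer    my|
|walk warm     |

Derivation:
Line 1: ['all', 'bread'] (min_width=9, slack=5)
Line 2: ['journey'] (min_width=7, slack=7)
Line 3: ['structure'] (min_width=9, slack=5)
Line 4: ['train', 'been'] (min_width=10, slack=4)
Line 5: ['rain', 'word'] (min_width=9, slack=5)
Line 6: ['golden', 'bread'] (min_width=12, slack=2)
Line 7: ['computer', 'my'] (min_width=11, slack=3)
Line 8: ['walk', 'warm'] (min_width=9, slack=5)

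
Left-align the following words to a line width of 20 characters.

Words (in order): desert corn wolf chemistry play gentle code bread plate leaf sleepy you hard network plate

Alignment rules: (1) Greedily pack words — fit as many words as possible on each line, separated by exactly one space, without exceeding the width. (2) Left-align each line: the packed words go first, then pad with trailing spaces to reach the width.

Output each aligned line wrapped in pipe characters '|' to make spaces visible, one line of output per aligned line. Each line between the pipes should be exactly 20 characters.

Line 1: ['desert', 'corn', 'wolf'] (min_width=16, slack=4)
Line 2: ['chemistry', 'play'] (min_width=14, slack=6)
Line 3: ['gentle', 'code', 'bread'] (min_width=17, slack=3)
Line 4: ['plate', 'leaf', 'sleepy'] (min_width=17, slack=3)
Line 5: ['you', 'hard', 'network'] (min_width=16, slack=4)
Line 6: ['plate'] (min_width=5, slack=15)

Answer: |desert corn wolf    |
|chemistry play      |
|gentle code bread   |
|plate leaf sleepy   |
|you hard network    |
|plate               |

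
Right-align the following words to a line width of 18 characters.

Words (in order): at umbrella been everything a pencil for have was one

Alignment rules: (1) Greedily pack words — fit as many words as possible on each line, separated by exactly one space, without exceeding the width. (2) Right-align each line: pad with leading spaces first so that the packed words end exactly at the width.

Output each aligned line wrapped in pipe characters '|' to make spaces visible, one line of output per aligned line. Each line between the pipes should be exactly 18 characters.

Line 1: ['at', 'umbrella', 'been'] (min_width=16, slack=2)
Line 2: ['everything', 'a'] (min_width=12, slack=6)
Line 3: ['pencil', 'for', 'have'] (min_width=15, slack=3)
Line 4: ['was', 'one'] (min_width=7, slack=11)

Answer: |  at umbrella been|
|      everything a|
|   pencil for have|
|           was one|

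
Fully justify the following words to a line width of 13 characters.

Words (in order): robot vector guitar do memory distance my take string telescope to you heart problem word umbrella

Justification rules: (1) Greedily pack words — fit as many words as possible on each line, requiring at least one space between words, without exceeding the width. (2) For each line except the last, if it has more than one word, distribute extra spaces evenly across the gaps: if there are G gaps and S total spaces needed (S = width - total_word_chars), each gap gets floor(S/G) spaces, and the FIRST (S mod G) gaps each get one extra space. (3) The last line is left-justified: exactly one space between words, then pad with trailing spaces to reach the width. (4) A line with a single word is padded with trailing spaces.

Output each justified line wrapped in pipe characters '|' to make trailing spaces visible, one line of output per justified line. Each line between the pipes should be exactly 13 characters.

Answer: |robot  vector|
|guitar     do|
|memory       |
|distance   my|
|take   string|
|telescope  to|
|you     heart|
|problem  word|
|umbrella     |

Derivation:
Line 1: ['robot', 'vector'] (min_width=12, slack=1)
Line 2: ['guitar', 'do'] (min_width=9, slack=4)
Line 3: ['memory'] (min_width=6, slack=7)
Line 4: ['distance', 'my'] (min_width=11, slack=2)
Line 5: ['take', 'string'] (min_width=11, slack=2)
Line 6: ['telescope', 'to'] (min_width=12, slack=1)
Line 7: ['you', 'heart'] (min_width=9, slack=4)
Line 8: ['problem', 'word'] (min_width=12, slack=1)
Line 9: ['umbrella'] (min_width=8, slack=5)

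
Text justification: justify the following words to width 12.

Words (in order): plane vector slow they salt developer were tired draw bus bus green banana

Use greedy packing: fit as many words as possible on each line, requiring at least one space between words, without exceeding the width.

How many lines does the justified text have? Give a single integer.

Line 1: ['plane', 'vector'] (min_width=12, slack=0)
Line 2: ['slow', 'they'] (min_width=9, slack=3)
Line 3: ['salt'] (min_width=4, slack=8)
Line 4: ['developer'] (min_width=9, slack=3)
Line 5: ['were', 'tired'] (min_width=10, slack=2)
Line 6: ['draw', 'bus', 'bus'] (min_width=12, slack=0)
Line 7: ['green', 'banana'] (min_width=12, slack=0)
Total lines: 7

Answer: 7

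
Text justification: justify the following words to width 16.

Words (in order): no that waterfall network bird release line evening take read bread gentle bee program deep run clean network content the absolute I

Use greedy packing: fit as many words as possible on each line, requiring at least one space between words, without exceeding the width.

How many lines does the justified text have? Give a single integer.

Line 1: ['no', 'that'] (min_width=7, slack=9)
Line 2: ['waterfall'] (min_width=9, slack=7)
Line 3: ['network', 'bird'] (min_width=12, slack=4)
Line 4: ['release', 'line'] (min_width=12, slack=4)
Line 5: ['evening', 'take'] (min_width=12, slack=4)
Line 6: ['read', 'bread'] (min_width=10, slack=6)
Line 7: ['gentle', 'bee'] (min_width=10, slack=6)
Line 8: ['program', 'deep', 'run'] (min_width=16, slack=0)
Line 9: ['clean', 'network'] (min_width=13, slack=3)
Line 10: ['content', 'the'] (min_width=11, slack=5)
Line 11: ['absolute', 'I'] (min_width=10, slack=6)
Total lines: 11

Answer: 11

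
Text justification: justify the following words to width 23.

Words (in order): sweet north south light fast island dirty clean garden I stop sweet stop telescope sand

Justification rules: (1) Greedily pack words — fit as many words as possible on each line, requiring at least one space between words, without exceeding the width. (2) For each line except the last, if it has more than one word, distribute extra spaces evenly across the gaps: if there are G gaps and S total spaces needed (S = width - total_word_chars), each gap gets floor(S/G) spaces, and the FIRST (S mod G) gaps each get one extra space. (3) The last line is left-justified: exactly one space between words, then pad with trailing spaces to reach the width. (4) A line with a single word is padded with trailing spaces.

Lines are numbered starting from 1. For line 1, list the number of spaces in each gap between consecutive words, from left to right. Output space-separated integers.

Line 1: ['sweet', 'north', 'south', 'light'] (min_width=23, slack=0)
Line 2: ['fast', 'island', 'dirty', 'clean'] (min_width=23, slack=0)
Line 3: ['garden', 'I', 'stop', 'sweet'] (min_width=19, slack=4)
Line 4: ['stop', 'telescope', 'sand'] (min_width=19, slack=4)

Answer: 1 1 1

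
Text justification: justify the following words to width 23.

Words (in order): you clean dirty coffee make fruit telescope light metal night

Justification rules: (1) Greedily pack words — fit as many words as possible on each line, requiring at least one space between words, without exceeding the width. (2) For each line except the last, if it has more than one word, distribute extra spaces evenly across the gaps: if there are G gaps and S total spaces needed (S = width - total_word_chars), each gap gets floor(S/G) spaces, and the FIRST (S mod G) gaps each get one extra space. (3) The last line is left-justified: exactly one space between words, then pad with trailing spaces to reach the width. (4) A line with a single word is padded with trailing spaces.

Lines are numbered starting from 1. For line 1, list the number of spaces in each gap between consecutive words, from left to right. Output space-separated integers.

Line 1: ['you', 'clean', 'dirty', 'coffee'] (min_width=22, slack=1)
Line 2: ['make', 'fruit', 'telescope'] (min_width=20, slack=3)
Line 3: ['light', 'metal', 'night'] (min_width=17, slack=6)

Answer: 2 1 1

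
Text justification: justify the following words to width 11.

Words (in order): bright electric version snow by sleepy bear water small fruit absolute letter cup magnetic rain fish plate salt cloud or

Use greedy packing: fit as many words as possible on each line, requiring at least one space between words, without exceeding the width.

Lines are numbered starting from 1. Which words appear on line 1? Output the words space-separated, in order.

Line 1: ['bright'] (min_width=6, slack=5)
Line 2: ['electric'] (min_width=8, slack=3)
Line 3: ['version'] (min_width=7, slack=4)
Line 4: ['snow', 'by'] (min_width=7, slack=4)
Line 5: ['sleepy', 'bear'] (min_width=11, slack=0)
Line 6: ['water', 'small'] (min_width=11, slack=0)
Line 7: ['fruit'] (min_width=5, slack=6)
Line 8: ['absolute'] (min_width=8, slack=3)
Line 9: ['letter', 'cup'] (min_width=10, slack=1)
Line 10: ['magnetic'] (min_width=8, slack=3)
Line 11: ['rain', 'fish'] (min_width=9, slack=2)
Line 12: ['plate', 'salt'] (min_width=10, slack=1)
Line 13: ['cloud', 'or'] (min_width=8, slack=3)

Answer: bright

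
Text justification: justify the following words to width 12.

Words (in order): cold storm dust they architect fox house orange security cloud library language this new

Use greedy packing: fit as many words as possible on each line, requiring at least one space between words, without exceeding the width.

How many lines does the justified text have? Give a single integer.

Line 1: ['cold', 'storm'] (min_width=10, slack=2)
Line 2: ['dust', 'they'] (min_width=9, slack=3)
Line 3: ['architect'] (min_width=9, slack=3)
Line 4: ['fox', 'house'] (min_width=9, slack=3)
Line 5: ['orange'] (min_width=6, slack=6)
Line 6: ['security'] (min_width=8, slack=4)
Line 7: ['cloud'] (min_width=5, slack=7)
Line 8: ['library'] (min_width=7, slack=5)
Line 9: ['language'] (min_width=8, slack=4)
Line 10: ['this', 'new'] (min_width=8, slack=4)
Total lines: 10

Answer: 10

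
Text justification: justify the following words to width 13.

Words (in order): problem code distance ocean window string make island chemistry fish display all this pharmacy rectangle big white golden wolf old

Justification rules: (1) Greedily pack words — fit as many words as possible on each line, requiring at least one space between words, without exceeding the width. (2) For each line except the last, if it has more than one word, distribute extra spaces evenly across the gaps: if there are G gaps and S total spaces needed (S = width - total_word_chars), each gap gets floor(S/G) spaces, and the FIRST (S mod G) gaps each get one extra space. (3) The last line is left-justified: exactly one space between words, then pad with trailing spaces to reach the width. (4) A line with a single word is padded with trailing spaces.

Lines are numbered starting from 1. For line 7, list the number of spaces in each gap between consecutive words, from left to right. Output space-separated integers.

Answer: 2

Derivation:
Line 1: ['problem', 'code'] (min_width=12, slack=1)
Line 2: ['distance'] (min_width=8, slack=5)
Line 3: ['ocean', 'window'] (min_width=12, slack=1)
Line 4: ['string', 'make'] (min_width=11, slack=2)
Line 5: ['island'] (min_width=6, slack=7)
Line 6: ['chemistry'] (min_width=9, slack=4)
Line 7: ['fish', 'display'] (min_width=12, slack=1)
Line 8: ['all', 'this'] (min_width=8, slack=5)
Line 9: ['pharmacy'] (min_width=8, slack=5)
Line 10: ['rectangle', 'big'] (min_width=13, slack=0)
Line 11: ['white', 'golden'] (min_width=12, slack=1)
Line 12: ['wolf', 'old'] (min_width=8, slack=5)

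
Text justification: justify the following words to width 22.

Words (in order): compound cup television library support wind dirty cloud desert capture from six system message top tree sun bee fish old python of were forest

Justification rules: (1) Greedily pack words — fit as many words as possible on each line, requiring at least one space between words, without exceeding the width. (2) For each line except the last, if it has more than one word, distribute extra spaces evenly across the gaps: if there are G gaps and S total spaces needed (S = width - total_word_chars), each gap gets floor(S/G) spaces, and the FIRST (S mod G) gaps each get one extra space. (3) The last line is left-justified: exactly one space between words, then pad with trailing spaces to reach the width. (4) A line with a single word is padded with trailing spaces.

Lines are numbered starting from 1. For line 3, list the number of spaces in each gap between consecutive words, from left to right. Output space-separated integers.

Answer: 3 3

Derivation:
Line 1: ['compound', 'cup'] (min_width=12, slack=10)
Line 2: ['television', 'library'] (min_width=18, slack=4)
Line 3: ['support', 'wind', 'dirty'] (min_width=18, slack=4)
Line 4: ['cloud', 'desert', 'capture'] (min_width=20, slack=2)
Line 5: ['from', 'six', 'system'] (min_width=15, slack=7)
Line 6: ['message', 'top', 'tree', 'sun'] (min_width=20, slack=2)
Line 7: ['bee', 'fish', 'old', 'python', 'of'] (min_width=22, slack=0)
Line 8: ['were', 'forest'] (min_width=11, slack=11)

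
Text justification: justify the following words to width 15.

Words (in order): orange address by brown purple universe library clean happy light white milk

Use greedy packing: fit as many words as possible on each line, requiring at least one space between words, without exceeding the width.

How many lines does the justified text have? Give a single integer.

Line 1: ['orange', 'address'] (min_width=14, slack=1)
Line 2: ['by', 'brown', 'purple'] (min_width=15, slack=0)
Line 3: ['universe'] (min_width=8, slack=7)
Line 4: ['library', 'clean'] (min_width=13, slack=2)
Line 5: ['happy', 'light'] (min_width=11, slack=4)
Line 6: ['white', 'milk'] (min_width=10, slack=5)
Total lines: 6

Answer: 6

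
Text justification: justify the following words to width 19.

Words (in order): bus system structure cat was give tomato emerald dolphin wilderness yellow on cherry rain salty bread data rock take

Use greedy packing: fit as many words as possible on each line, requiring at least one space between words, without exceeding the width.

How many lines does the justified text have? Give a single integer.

Answer: 7

Derivation:
Line 1: ['bus', 'system'] (min_width=10, slack=9)
Line 2: ['structure', 'cat', 'was'] (min_width=17, slack=2)
Line 3: ['give', 'tomato', 'emerald'] (min_width=19, slack=0)
Line 4: ['dolphin', 'wilderness'] (min_width=18, slack=1)
Line 5: ['yellow', 'on', 'cherry'] (min_width=16, slack=3)
Line 6: ['rain', 'salty', 'bread'] (min_width=16, slack=3)
Line 7: ['data', 'rock', 'take'] (min_width=14, slack=5)
Total lines: 7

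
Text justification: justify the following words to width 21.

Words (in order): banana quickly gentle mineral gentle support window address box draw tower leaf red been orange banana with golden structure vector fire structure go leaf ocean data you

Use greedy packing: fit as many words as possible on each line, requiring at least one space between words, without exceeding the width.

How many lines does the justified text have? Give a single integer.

Answer: 10

Derivation:
Line 1: ['banana', 'quickly', 'gentle'] (min_width=21, slack=0)
Line 2: ['mineral', 'gentle'] (min_width=14, slack=7)
Line 3: ['support', 'window'] (min_width=14, slack=7)
Line 4: ['address', 'box', 'draw'] (min_width=16, slack=5)
Line 5: ['tower', 'leaf', 'red', 'been'] (min_width=19, slack=2)
Line 6: ['orange', 'banana', 'with'] (min_width=18, slack=3)
Line 7: ['golden', 'structure'] (min_width=16, slack=5)
Line 8: ['vector', 'fire', 'structure'] (min_width=21, slack=0)
Line 9: ['go', 'leaf', 'ocean', 'data'] (min_width=18, slack=3)
Line 10: ['you'] (min_width=3, slack=18)
Total lines: 10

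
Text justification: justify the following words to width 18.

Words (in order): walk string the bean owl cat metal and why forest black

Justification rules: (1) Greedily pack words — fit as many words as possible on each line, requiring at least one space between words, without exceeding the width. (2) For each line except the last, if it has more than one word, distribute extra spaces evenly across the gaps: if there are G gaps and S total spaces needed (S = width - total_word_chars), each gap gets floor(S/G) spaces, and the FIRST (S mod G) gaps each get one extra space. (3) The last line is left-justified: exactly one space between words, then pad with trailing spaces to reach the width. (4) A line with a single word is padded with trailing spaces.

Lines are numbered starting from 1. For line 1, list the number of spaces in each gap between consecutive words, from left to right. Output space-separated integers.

Answer: 3 2

Derivation:
Line 1: ['walk', 'string', 'the'] (min_width=15, slack=3)
Line 2: ['bean', 'owl', 'cat', 'metal'] (min_width=18, slack=0)
Line 3: ['and', 'why', 'forest'] (min_width=14, slack=4)
Line 4: ['black'] (min_width=5, slack=13)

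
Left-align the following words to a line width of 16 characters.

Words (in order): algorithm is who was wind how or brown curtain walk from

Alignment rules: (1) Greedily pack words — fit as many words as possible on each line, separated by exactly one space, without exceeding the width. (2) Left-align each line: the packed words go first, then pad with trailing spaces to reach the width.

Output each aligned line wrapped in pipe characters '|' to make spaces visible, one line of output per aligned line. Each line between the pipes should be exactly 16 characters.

Line 1: ['algorithm', 'is', 'who'] (min_width=16, slack=0)
Line 2: ['was', 'wind', 'how', 'or'] (min_width=15, slack=1)
Line 3: ['brown', 'curtain'] (min_width=13, slack=3)
Line 4: ['walk', 'from'] (min_width=9, slack=7)

Answer: |algorithm is who|
|was wind how or |
|brown curtain   |
|walk from       |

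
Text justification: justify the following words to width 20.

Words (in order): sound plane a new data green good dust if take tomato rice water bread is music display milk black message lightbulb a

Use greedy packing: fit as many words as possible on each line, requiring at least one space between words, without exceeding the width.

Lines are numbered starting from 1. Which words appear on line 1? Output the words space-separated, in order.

Answer: sound plane a new

Derivation:
Line 1: ['sound', 'plane', 'a', 'new'] (min_width=17, slack=3)
Line 2: ['data', 'green', 'good', 'dust'] (min_width=20, slack=0)
Line 3: ['if', 'take', 'tomato', 'rice'] (min_width=19, slack=1)
Line 4: ['water', 'bread', 'is', 'music'] (min_width=20, slack=0)
Line 5: ['display', 'milk', 'black'] (min_width=18, slack=2)
Line 6: ['message', 'lightbulb', 'a'] (min_width=19, slack=1)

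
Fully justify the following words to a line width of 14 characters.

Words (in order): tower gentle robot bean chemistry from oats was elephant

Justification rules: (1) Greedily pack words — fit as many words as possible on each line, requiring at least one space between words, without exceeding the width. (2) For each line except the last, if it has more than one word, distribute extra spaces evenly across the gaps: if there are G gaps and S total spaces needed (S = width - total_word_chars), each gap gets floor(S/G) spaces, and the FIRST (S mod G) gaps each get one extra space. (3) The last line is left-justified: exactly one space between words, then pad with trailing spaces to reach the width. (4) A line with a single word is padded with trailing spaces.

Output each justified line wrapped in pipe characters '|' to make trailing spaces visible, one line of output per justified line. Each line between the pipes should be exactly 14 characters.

Answer: |tower   gentle|
|robot     bean|
|chemistry from|
|oats       was|
|elephant      |

Derivation:
Line 1: ['tower', 'gentle'] (min_width=12, slack=2)
Line 2: ['robot', 'bean'] (min_width=10, slack=4)
Line 3: ['chemistry', 'from'] (min_width=14, slack=0)
Line 4: ['oats', 'was'] (min_width=8, slack=6)
Line 5: ['elephant'] (min_width=8, slack=6)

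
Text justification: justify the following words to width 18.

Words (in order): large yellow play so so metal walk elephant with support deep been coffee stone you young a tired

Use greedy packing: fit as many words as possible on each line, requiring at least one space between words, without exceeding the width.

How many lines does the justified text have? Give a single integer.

Answer: 6

Derivation:
Line 1: ['large', 'yellow', 'play'] (min_width=17, slack=1)
Line 2: ['so', 'so', 'metal', 'walk'] (min_width=16, slack=2)
Line 3: ['elephant', 'with'] (min_width=13, slack=5)
Line 4: ['support', 'deep', 'been'] (min_width=17, slack=1)
Line 5: ['coffee', 'stone', 'you'] (min_width=16, slack=2)
Line 6: ['young', 'a', 'tired'] (min_width=13, slack=5)
Total lines: 6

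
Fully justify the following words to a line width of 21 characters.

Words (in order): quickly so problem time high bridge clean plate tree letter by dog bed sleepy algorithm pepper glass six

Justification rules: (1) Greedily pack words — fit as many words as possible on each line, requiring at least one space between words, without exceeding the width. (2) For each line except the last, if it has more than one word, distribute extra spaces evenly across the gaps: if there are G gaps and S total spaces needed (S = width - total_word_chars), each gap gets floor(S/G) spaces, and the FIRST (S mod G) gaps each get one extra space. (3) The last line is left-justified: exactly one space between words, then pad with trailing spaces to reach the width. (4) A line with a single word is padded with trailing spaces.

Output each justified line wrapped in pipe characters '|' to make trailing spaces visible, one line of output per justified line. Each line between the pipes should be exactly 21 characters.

Answer: |quickly   so  problem|
|time    high   bridge|
|clean    plate   tree|
|letter   by  dog  bed|
|sleepy      algorithm|
|pepper glass six     |

Derivation:
Line 1: ['quickly', 'so', 'problem'] (min_width=18, slack=3)
Line 2: ['time', 'high', 'bridge'] (min_width=16, slack=5)
Line 3: ['clean', 'plate', 'tree'] (min_width=16, slack=5)
Line 4: ['letter', 'by', 'dog', 'bed'] (min_width=17, slack=4)
Line 5: ['sleepy', 'algorithm'] (min_width=16, slack=5)
Line 6: ['pepper', 'glass', 'six'] (min_width=16, slack=5)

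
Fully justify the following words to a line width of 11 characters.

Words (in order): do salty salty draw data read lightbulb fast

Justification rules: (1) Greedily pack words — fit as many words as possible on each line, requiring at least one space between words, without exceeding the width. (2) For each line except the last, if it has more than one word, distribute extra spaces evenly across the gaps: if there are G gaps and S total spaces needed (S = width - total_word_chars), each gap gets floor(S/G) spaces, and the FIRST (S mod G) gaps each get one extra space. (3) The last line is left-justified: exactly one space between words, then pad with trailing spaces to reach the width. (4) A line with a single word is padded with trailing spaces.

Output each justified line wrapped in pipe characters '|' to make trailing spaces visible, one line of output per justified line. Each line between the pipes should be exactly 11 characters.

Line 1: ['do', 'salty'] (min_width=8, slack=3)
Line 2: ['salty', 'draw'] (min_width=10, slack=1)
Line 3: ['data', 'read'] (min_width=9, slack=2)
Line 4: ['lightbulb'] (min_width=9, slack=2)
Line 5: ['fast'] (min_width=4, slack=7)

Answer: |do    salty|
|salty  draw|
|data   read|
|lightbulb  |
|fast       |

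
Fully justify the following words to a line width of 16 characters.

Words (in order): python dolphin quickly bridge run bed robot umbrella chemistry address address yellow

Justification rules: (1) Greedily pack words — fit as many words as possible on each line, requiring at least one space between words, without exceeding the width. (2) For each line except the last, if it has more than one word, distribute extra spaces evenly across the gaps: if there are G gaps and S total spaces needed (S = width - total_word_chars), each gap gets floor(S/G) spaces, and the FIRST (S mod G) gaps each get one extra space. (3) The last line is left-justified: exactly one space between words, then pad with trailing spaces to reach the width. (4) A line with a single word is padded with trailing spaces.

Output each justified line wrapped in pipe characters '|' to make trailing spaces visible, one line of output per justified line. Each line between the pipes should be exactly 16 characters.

Answer: |python   dolphin|
|quickly   bridge|
|run   bed  robot|
|umbrella        |
|chemistry       |
|address  address|
|yellow          |

Derivation:
Line 1: ['python', 'dolphin'] (min_width=14, slack=2)
Line 2: ['quickly', 'bridge'] (min_width=14, slack=2)
Line 3: ['run', 'bed', 'robot'] (min_width=13, slack=3)
Line 4: ['umbrella'] (min_width=8, slack=8)
Line 5: ['chemistry'] (min_width=9, slack=7)
Line 6: ['address', 'address'] (min_width=15, slack=1)
Line 7: ['yellow'] (min_width=6, slack=10)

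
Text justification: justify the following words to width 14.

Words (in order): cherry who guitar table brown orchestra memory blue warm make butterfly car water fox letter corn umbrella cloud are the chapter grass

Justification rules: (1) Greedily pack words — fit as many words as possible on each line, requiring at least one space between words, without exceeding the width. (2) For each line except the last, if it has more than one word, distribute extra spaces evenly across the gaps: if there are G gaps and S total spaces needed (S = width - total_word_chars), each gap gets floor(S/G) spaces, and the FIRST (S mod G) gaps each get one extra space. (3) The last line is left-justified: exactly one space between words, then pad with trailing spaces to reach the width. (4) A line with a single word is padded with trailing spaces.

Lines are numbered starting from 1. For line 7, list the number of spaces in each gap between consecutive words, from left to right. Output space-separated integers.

Line 1: ['cherry', 'who'] (min_width=10, slack=4)
Line 2: ['guitar', 'table'] (min_width=12, slack=2)
Line 3: ['brown'] (min_width=5, slack=9)
Line 4: ['orchestra'] (min_width=9, slack=5)
Line 5: ['memory', 'blue'] (min_width=11, slack=3)
Line 6: ['warm', 'make'] (min_width=9, slack=5)
Line 7: ['butterfly', 'car'] (min_width=13, slack=1)
Line 8: ['water', 'fox'] (min_width=9, slack=5)
Line 9: ['letter', 'corn'] (min_width=11, slack=3)
Line 10: ['umbrella', 'cloud'] (min_width=14, slack=0)
Line 11: ['are', 'the'] (min_width=7, slack=7)
Line 12: ['chapter', 'grass'] (min_width=13, slack=1)

Answer: 2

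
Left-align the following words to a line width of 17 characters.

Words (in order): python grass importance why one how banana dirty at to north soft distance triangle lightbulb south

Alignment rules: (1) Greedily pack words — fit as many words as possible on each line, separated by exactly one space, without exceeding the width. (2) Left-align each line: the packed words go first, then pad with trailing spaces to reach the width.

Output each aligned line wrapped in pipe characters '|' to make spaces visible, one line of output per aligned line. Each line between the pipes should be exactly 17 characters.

Line 1: ['python', 'grass'] (min_width=12, slack=5)
Line 2: ['importance', 'why'] (min_width=14, slack=3)
Line 3: ['one', 'how', 'banana'] (min_width=14, slack=3)
Line 4: ['dirty', 'at', 'to', 'north'] (min_width=17, slack=0)
Line 5: ['soft', 'distance'] (min_width=13, slack=4)
Line 6: ['triangle'] (min_width=8, slack=9)
Line 7: ['lightbulb', 'south'] (min_width=15, slack=2)

Answer: |python grass     |
|importance why   |
|one how banana   |
|dirty at to north|
|soft distance    |
|triangle         |
|lightbulb south  |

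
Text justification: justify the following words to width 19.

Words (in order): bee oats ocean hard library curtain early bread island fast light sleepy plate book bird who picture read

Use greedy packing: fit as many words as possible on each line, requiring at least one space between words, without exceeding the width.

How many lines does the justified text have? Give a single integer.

Line 1: ['bee', 'oats', 'ocean', 'hard'] (min_width=19, slack=0)
Line 2: ['library', 'curtain'] (min_width=15, slack=4)
Line 3: ['early', 'bread', 'island'] (min_width=18, slack=1)
Line 4: ['fast', 'light', 'sleepy'] (min_width=17, slack=2)
Line 5: ['plate', 'book', 'bird', 'who'] (min_width=19, slack=0)
Line 6: ['picture', 'read'] (min_width=12, slack=7)
Total lines: 6

Answer: 6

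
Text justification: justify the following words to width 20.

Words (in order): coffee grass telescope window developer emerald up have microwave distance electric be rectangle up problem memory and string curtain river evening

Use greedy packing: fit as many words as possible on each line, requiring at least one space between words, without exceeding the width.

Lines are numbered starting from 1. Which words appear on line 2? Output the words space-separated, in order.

Line 1: ['coffee', 'grass'] (min_width=12, slack=8)
Line 2: ['telescope', 'window'] (min_width=16, slack=4)
Line 3: ['developer', 'emerald', 'up'] (min_width=20, slack=0)
Line 4: ['have', 'microwave'] (min_width=14, slack=6)
Line 5: ['distance', 'electric', 'be'] (min_width=20, slack=0)
Line 6: ['rectangle', 'up', 'problem'] (min_width=20, slack=0)
Line 7: ['memory', 'and', 'string'] (min_width=17, slack=3)
Line 8: ['curtain', 'river'] (min_width=13, slack=7)
Line 9: ['evening'] (min_width=7, slack=13)

Answer: telescope window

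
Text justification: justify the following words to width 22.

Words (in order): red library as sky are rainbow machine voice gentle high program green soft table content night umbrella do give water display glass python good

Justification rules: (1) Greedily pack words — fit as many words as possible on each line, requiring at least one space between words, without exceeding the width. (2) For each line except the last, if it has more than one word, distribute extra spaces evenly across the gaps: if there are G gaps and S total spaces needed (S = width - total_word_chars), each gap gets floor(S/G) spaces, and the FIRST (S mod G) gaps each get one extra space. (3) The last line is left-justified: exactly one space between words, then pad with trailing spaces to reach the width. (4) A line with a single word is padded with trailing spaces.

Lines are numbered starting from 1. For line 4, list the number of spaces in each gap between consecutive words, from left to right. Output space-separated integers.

Answer: 4 4

Derivation:
Line 1: ['red', 'library', 'as', 'sky', 'are'] (min_width=22, slack=0)
Line 2: ['rainbow', 'machine', 'voice'] (min_width=21, slack=1)
Line 3: ['gentle', 'high', 'program'] (min_width=19, slack=3)
Line 4: ['green', 'soft', 'table'] (min_width=16, slack=6)
Line 5: ['content', 'night', 'umbrella'] (min_width=22, slack=0)
Line 6: ['do', 'give', 'water', 'display'] (min_width=21, slack=1)
Line 7: ['glass', 'python', 'good'] (min_width=17, slack=5)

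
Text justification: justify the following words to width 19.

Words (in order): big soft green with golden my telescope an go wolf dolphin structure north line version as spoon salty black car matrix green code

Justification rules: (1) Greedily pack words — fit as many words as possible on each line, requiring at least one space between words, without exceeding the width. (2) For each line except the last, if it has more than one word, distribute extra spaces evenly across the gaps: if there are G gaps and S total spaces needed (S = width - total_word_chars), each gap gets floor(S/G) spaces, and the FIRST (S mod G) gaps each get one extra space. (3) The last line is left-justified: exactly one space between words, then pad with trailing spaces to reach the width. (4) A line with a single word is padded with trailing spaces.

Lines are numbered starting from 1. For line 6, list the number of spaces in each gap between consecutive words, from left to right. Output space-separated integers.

Line 1: ['big', 'soft', 'green', 'with'] (min_width=19, slack=0)
Line 2: ['golden', 'my', 'telescope'] (min_width=19, slack=0)
Line 3: ['an', 'go', 'wolf', 'dolphin'] (min_width=18, slack=1)
Line 4: ['structure', 'north'] (min_width=15, slack=4)
Line 5: ['line', 'version', 'as'] (min_width=15, slack=4)
Line 6: ['spoon', 'salty', 'black'] (min_width=17, slack=2)
Line 7: ['car', 'matrix', 'green'] (min_width=16, slack=3)
Line 8: ['code'] (min_width=4, slack=15)

Answer: 2 2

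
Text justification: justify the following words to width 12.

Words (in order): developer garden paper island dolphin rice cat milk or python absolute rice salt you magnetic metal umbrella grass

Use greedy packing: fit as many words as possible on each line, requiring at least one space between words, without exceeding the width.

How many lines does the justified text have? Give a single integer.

Answer: 12

Derivation:
Line 1: ['developer'] (min_width=9, slack=3)
Line 2: ['garden', 'paper'] (min_width=12, slack=0)
Line 3: ['island'] (min_width=6, slack=6)
Line 4: ['dolphin', 'rice'] (min_width=12, slack=0)
Line 5: ['cat', 'milk', 'or'] (min_width=11, slack=1)
Line 6: ['python'] (min_width=6, slack=6)
Line 7: ['absolute'] (min_width=8, slack=4)
Line 8: ['rice', 'salt'] (min_width=9, slack=3)
Line 9: ['you', 'magnetic'] (min_width=12, slack=0)
Line 10: ['metal'] (min_width=5, slack=7)
Line 11: ['umbrella'] (min_width=8, slack=4)
Line 12: ['grass'] (min_width=5, slack=7)
Total lines: 12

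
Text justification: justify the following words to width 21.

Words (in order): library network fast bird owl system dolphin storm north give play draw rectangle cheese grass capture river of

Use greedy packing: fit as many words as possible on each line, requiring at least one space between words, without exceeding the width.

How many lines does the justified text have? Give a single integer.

Answer: 7

Derivation:
Line 1: ['library', 'network', 'fast'] (min_width=20, slack=1)
Line 2: ['bird', 'owl', 'system'] (min_width=15, slack=6)
Line 3: ['dolphin', 'storm', 'north'] (min_width=19, slack=2)
Line 4: ['give', 'play', 'draw'] (min_width=14, slack=7)
Line 5: ['rectangle', 'cheese'] (min_width=16, slack=5)
Line 6: ['grass', 'capture', 'river'] (min_width=19, slack=2)
Line 7: ['of'] (min_width=2, slack=19)
Total lines: 7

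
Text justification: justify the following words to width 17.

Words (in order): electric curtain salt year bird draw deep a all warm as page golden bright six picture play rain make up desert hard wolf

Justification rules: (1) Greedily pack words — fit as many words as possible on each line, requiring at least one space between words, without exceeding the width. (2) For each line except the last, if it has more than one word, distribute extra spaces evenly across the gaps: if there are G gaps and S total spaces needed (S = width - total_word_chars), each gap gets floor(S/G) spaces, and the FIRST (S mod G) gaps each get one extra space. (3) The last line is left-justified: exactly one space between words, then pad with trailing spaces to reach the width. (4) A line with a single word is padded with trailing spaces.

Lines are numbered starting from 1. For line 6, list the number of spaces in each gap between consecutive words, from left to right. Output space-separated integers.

Answer: 1 1

Derivation:
Line 1: ['electric', 'curtain'] (min_width=16, slack=1)
Line 2: ['salt', 'year', 'bird'] (min_width=14, slack=3)
Line 3: ['draw', 'deep', 'a', 'all'] (min_width=15, slack=2)
Line 4: ['warm', 'as', 'page'] (min_width=12, slack=5)
Line 5: ['golden', 'bright', 'six'] (min_width=17, slack=0)
Line 6: ['picture', 'play', 'rain'] (min_width=17, slack=0)
Line 7: ['make', 'up', 'desert'] (min_width=14, slack=3)
Line 8: ['hard', 'wolf'] (min_width=9, slack=8)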